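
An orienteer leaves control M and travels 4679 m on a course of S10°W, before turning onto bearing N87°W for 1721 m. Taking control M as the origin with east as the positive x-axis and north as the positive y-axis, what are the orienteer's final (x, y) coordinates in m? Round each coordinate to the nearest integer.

Leg 1 (S10°W, 4679 m): east 4679 sin 190° = -812.50, north 4679 cos 190° = -4607.92
Leg 2 (N87°W, 1721 m): east 1721 sin 273° = -1718.64, north 1721 cos 273° = 90.07
Summing: -2531.14 m east, -4517.85 m north → (-2531, -4518).

(-2531, -4518)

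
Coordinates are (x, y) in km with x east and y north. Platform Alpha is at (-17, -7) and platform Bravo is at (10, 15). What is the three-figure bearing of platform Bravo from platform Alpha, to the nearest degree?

Δeast = 10 − -17 = 27.00; Δnorth = 15 − -7 = 22.00.
Bearing = atan2(Δeast, Δnorth) mod 360° = 50.83° ≈ 051°.

051°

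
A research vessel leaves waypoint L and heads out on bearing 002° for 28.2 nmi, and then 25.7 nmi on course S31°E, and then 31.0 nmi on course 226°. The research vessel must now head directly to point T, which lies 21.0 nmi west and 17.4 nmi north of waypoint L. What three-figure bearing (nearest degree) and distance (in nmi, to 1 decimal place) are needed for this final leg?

Leg 1 (002°, 28.2 nmi): east 28.2 sin 2° = 0.98, north 28.2 cos 2° = 28.18
Leg 2 (S31°E, 25.7 nmi): east 25.7 sin 149° = 13.24, north 25.7 cos 149° = -22.03
Leg 3 (226°, 31.0 nmi): east 31.0 sin 226° = -22.30, north 31.0 cos 226° = -21.53
Current position: (-8.08, -15.38). Target: (-21.0, 17.4). Remaining: Δeast = -12.92, Δnorth = 32.78.
Bearing = atan2(-12.92, 32.78) mod 360° = 338.49°; distance = √((-12.92)² + (32.78)²) = 35.235 nmi.

338°, 35.2 nmi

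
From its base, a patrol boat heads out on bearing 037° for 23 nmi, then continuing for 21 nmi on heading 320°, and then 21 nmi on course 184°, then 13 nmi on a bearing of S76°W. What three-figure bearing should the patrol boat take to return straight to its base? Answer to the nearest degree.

Leg 1 (037°, 23 nmi): east 23 sin 37° = 13.84, north 23 cos 37° = 18.37
Leg 2 (320°, 21 nmi): east 21 sin 320° = -13.50, north 21 cos 320° = 16.09
Leg 3 (184°, 21 nmi): east 21 sin 184° = -1.46, north 21 cos 184° = -20.95
Leg 4 (S76°W, 13 nmi): east 13 sin 256° = -12.61, north 13 cos 256° = -3.14
Net displacement: -13.74 east, 10.36 north. Direction back to start is (13.74, -10.36): bearing = atan2(13.74, -10.36) mod 360° = 127.03° ≈ 127°.

127°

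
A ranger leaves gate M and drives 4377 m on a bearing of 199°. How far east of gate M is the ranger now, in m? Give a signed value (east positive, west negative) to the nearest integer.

Leg 1 (199°, 4377 m): east 4377 sin 199° = -1425.01, north 4377 cos 199° = -4138.53
Net east component: -1425.01 m.

-1425 m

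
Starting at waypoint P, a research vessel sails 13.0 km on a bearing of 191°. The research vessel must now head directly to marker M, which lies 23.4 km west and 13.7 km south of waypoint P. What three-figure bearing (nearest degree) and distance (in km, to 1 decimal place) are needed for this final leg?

267°, 20.9 km

Leg 1 (191°, 13.0 km): east 13.0 sin 191° = -2.48, north 13.0 cos 191° = -12.76
Current position: (-2.48, -12.76). Target: (-23.4, -13.7). Remaining: Δeast = -20.92, Δnorth = -0.94.
Bearing = atan2(-20.92, -0.94) mod 360° = 267.43°; distance = √((-20.92)² + (-0.94)²) = 20.941 km.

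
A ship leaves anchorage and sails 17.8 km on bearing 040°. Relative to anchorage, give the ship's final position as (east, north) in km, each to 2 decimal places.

(11.44, 13.64)

Leg 1 (040°, 17.8 km): east 17.8 sin 40° = 11.44, north 17.8 cos 40° = 13.64
Summing: 11.44 km east, 13.64 km north → (11.44, 13.64).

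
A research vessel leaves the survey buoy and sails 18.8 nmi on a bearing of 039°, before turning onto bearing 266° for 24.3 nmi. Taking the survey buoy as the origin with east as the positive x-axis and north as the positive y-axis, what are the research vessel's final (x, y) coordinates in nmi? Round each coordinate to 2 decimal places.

(-12.41, 12.92)

Leg 1 (039°, 18.8 nmi): east 18.8 sin 39° = 11.83, north 18.8 cos 39° = 14.61
Leg 2 (266°, 24.3 nmi): east 24.3 sin 266° = -24.24, north 24.3 cos 266° = -1.70
Summing: -12.41 nmi east, 12.92 nmi north → (-12.41, 12.92).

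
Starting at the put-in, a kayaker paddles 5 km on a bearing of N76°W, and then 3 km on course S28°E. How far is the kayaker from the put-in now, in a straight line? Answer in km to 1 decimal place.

3.7 km

Leg 1 (N76°W, 5 km): east 5 sin 284° = -4.85, north 5 cos 284° = 1.21
Leg 2 (S28°E, 3 km): east 3 sin 152° = 1.41, north 3 cos 152° = -2.65
Net: -3.44 east, -1.44 north. Distance = √((-3.44)² + (-1.44)²) = 3.732 km.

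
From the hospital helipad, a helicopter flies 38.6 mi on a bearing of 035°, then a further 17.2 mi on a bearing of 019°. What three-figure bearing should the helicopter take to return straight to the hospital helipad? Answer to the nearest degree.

210°

Leg 1 (035°, 38.6 mi): east 38.6 sin 35° = 22.14, north 38.6 cos 35° = 31.62
Leg 2 (019°, 17.2 mi): east 17.2 sin 19° = 5.60, north 17.2 cos 19° = 16.26
Net displacement: 27.74 east, 47.88 north. Direction back to start is (-27.74, -47.88): bearing = atan2(-27.74, -47.88) mod 360° = 210.09° ≈ 210°.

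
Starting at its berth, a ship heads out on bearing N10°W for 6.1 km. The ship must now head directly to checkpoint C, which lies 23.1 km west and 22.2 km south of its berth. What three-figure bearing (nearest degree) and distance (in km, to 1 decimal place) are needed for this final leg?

218°, 35.8 km

Leg 1 (N10°W, 6.1 km): east 6.1 sin 350° = -1.06, north 6.1 cos 350° = 6.01
Current position: (-1.06, 6.01). Target: (-23.1, -22.2). Remaining: Δeast = -22.04, Δnorth = -28.21.
Bearing = atan2(-22.04, -28.21) mod 360° = 218.00°; distance = √((-22.04)² + (-28.21)²) = 35.797 km.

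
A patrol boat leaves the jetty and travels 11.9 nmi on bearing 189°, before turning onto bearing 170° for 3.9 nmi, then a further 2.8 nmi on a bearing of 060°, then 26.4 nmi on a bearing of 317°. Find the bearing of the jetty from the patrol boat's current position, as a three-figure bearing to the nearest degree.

Leg 1 (189°, 11.9 nmi): east 11.9 sin 189° = -1.86, north 11.9 cos 189° = -11.75
Leg 2 (170°, 3.9 nmi): east 3.9 sin 170° = 0.68, north 3.9 cos 170° = -3.84
Leg 3 (060°, 2.8 nmi): east 2.8 sin 60° = 2.42, north 2.8 cos 60° = 1.40
Leg 4 (317°, 26.4 nmi): east 26.4 sin 317° = -18.00, north 26.4 cos 317° = 19.31
Net displacement: -16.76 east, 5.11 north. Direction back to start is (16.76, -5.11): bearing = atan2(16.76, -5.11) mod 360° = 106.96° ≈ 107°.

107°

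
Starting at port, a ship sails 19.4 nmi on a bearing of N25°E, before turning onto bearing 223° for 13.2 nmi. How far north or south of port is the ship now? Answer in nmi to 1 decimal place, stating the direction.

7.9 nmi north

Leg 1 (N25°E, 19.4 nmi): east 19.4 sin 25° = 8.20, north 19.4 cos 25° = 17.58
Leg 2 (223°, 13.2 nmi): east 13.2 sin 223° = -9.00, north 13.2 cos 223° = -9.65
Net north component: 7.93 nmi.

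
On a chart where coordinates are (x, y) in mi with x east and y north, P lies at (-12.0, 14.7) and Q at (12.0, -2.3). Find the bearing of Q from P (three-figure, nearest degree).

Δeast = 12.0 − -12.0 = 24.00; Δnorth = -2.3 − 14.7 = -17.00.
Bearing = atan2(Δeast, Δnorth) mod 360° = 125.31° ≈ 125°.

125°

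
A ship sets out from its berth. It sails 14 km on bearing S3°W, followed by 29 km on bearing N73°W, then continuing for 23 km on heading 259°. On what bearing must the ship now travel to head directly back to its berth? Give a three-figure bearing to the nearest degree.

079°

Leg 1 (S3°W, 14 km): east 14 sin 183° = -0.73, north 14 cos 183° = -13.98
Leg 2 (N73°W, 29 km): east 29 sin 287° = -27.73, north 29 cos 287° = 8.48
Leg 3 (259°, 23 km): east 23 sin 259° = -22.58, north 23 cos 259° = -4.39
Net displacement: -51.04 east, -9.89 north. Direction back to start is (51.04, 9.89): bearing = atan2(51.04, 9.89) mod 360° = 79.03° ≈ 079°.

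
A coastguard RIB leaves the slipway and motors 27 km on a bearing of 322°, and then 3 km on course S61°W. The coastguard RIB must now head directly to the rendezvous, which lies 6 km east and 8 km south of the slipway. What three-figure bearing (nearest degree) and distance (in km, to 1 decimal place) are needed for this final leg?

138°, 37.6 km

Leg 1 (322°, 27 km): east 27 sin 322° = -16.62, north 27 cos 322° = 21.28
Leg 2 (S61°W, 3 km): east 3 sin 241° = -2.62, north 3 cos 241° = -1.45
Current position: (-19.25, 19.82). Target: (6, -8). Remaining: Δeast = 25.25, Δnorth = -27.82.
Bearing = atan2(25.25, -27.82) mod 360° = 137.78°; distance = √((25.25)² + (-27.82)²) = 37.569 km.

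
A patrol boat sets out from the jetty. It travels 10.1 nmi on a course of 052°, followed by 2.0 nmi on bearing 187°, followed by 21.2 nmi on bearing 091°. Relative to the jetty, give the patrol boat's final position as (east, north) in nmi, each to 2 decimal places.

Leg 1 (052°, 10.1 nmi): east 10.1 sin 52° = 7.96, north 10.1 cos 52° = 6.22
Leg 2 (187°, 2.0 nmi): east 2.0 sin 187° = -0.24, north 2.0 cos 187° = -1.99
Leg 3 (091°, 21.2 nmi): east 21.2 sin 91° = 21.20, north 21.2 cos 91° = -0.37
Summing: 28.91 nmi east, 3.86 nmi north → (28.91, 3.86).

(28.91, 3.86)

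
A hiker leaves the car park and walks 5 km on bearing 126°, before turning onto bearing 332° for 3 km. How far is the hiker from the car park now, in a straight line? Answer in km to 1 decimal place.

Leg 1 (126°, 5 km): east 5 sin 126° = 4.05, north 5 cos 126° = -2.94
Leg 2 (332°, 3 km): east 3 sin 332° = -1.41, north 3 cos 332° = 2.65
Net: 2.64 east, -0.29 north. Distance = √((2.64)² + (-0.29)²) = 2.653 km.

2.7 km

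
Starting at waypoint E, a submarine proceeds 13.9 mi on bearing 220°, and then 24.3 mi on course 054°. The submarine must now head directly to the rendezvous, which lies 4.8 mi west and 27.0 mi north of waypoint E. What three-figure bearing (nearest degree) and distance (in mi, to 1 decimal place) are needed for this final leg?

326°, 28.1 mi

Leg 1 (220°, 13.9 mi): east 13.9 sin 220° = -8.93, north 13.9 cos 220° = -10.65
Leg 2 (054°, 24.3 mi): east 24.3 sin 54° = 19.66, north 24.3 cos 54° = 14.28
Current position: (10.72, 3.64). Target: (-4.8, 27.0). Remaining: Δeast = -15.52, Δnorth = 23.36.
Bearing = atan2(-15.52, 23.36) mod 360° = 326.40°; distance = √((-15.52)² + (23.36)²) = 28.052 mi.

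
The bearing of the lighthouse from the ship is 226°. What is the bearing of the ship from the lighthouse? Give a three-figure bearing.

046°

Back-bearing = 226° − 180° = 046°.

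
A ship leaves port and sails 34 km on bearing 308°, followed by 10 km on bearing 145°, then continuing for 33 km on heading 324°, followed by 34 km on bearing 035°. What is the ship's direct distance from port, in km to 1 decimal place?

Leg 1 (308°, 34 km): east 34 sin 308° = -26.79, north 34 cos 308° = 20.93
Leg 2 (145°, 10 km): east 10 sin 145° = 5.74, north 10 cos 145° = -8.19
Leg 3 (324°, 33 km): east 33 sin 324° = -19.40, north 33 cos 324° = 26.70
Leg 4 (035°, 34 km): east 34 sin 35° = 19.50, north 34 cos 35° = 27.85
Net: -20.95 east, 67.29 north. Distance = √((-20.95)² + (67.29)²) = 70.476 km.

70.5 km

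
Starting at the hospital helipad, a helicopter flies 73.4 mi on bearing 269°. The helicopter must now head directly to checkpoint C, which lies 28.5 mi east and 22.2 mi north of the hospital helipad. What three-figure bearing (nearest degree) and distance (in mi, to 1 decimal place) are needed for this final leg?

077°, 104.6 mi

Leg 1 (269°, 73.4 mi): east 73.4 sin 269° = -73.39, north 73.4 cos 269° = -1.28
Current position: (-73.39, -1.28). Target: (28.5, 22.2). Remaining: Δeast = 101.89, Δnorth = 23.48.
Bearing = atan2(101.89, 23.48) mod 360° = 77.02°; distance = √((101.89)² + (23.48)²) = 104.560 mi.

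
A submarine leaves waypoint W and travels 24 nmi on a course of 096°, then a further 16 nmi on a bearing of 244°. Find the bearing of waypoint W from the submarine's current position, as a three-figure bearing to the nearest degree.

Leg 1 (096°, 24 nmi): east 24 sin 96° = 23.87, north 24 cos 96° = -2.51
Leg 2 (244°, 16 nmi): east 16 sin 244° = -14.38, north 16 cos 244° = -7.01
Net displacement: 9.49 east, -9.52 north. Direction back to start is (-9.49, 9.52): bearing = atan2(-9.49, 9.52) mod 360° = 315.10° ≈ 315°.

315°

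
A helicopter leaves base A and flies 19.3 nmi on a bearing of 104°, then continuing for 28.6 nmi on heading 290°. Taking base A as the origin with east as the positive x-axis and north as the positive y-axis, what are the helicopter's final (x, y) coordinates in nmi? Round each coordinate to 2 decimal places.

Leg 1 (104°, 19.3 nmi): east 19.3 sin 104° = 18.73, north 19.3 cos 104° = -4.67
Leg 2 (290°, 28.6 nmi): east 28.6 sin 290° = -26.88, north 28.6 cos 290° = 9.78
Summing: -8.15 nmi east, 5.11 nmi north → (-8.15, 5.11).

(-8.15, 5.11)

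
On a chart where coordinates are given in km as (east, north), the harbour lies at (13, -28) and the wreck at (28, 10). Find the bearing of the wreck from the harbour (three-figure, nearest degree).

Δeast = 28 − 13 = 15.00; Δnorth = 10 − -28 = 38.00.
Bearing = atan2(Δeast, Δnorth) mod 360° = 21.54° ≈ 022°.

022°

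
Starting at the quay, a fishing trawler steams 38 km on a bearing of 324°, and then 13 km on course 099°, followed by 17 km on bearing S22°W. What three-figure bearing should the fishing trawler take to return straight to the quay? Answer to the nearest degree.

Leg 1 (324°, 38 km): east 38 sin 324° = -22.34, north 38 cos 324° = 30.74
Leg 2 (099°, 13 km): east 13 sin 99° = 12.84, north 13 cos 99° = -2.03
Leg 3 (S22°W, 17 km): east 17 sin 202° = -6.37, north 17 cos 202° = -15.76
Net displacement: -15.86 east, 12.95 north. Direction back to start is (15.86, -12.95): bearing = atan2(15.86, -12.95) mod 360° = 129.22° ≈ 129°.

129°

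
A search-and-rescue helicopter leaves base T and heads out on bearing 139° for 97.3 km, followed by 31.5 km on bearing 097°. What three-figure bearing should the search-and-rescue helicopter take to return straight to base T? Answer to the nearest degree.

309°

Leg 1 (139°, 97.3 km): east 97.3 sin 139° = 63.83, north 97.3 cos 139° = -73.43
Leg 2 (097°, 31.5 km): east 31.5 sin 97° = 31.27, north 31.5 cos 97° = -3.84
Net displacement: 95.10 east, -77.27 north. Direction back to start is (-95.10, 77.27): bearing = atan2(-95.10, 77.27) mod 360° = 309.10° ≈ 309°.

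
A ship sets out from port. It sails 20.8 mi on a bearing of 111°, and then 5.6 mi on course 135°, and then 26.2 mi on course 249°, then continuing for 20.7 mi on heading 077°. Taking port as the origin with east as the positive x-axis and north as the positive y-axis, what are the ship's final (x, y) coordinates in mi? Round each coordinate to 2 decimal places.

(19.09, -16.15)

Leg 1 (111°, 20.8 mi): east 20.8 sin 111° = 19.42, north 20.8 cos 111° = -7.45
Leg 2 (135°, 5.6 mi): east 5.6 sin 135° = 3.96, north 5.6 cos 135° = -3.96
Leg 3 (249°, 26.2 mi): east 26.2 sin 249° = -24.46, north 26.2 cos 249° = -9.39
Leg 4 (077°, 20.7 mi): east 20.7 sin 77° = 20.17, north 20.7 cos 77° = 4.66
Summing: 19.09 mi east, -16.15 mi north → (19.09, -16.15).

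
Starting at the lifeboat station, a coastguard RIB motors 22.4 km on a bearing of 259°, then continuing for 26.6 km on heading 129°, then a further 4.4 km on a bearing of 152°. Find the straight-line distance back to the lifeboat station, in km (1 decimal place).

Leg 1 (259°, 22.4 km): east 22.4 sin 259° = -21.99, north 22.4 cos 259° = -4.27
Leg 2 (129°, 26.6 km): east 26.6 sin 129° = 20.67, north 26.6 cos 129° = -16.74
Leg 3 (152°, 4.4 km): east 4.4 sin 152° = 2.07, north 4.4 cos 152° = -3.88
Net: 0.75 east, -24.90 north. Distance = √((0.75)² + (-24.90)²) = 24.910 km.

24.9 km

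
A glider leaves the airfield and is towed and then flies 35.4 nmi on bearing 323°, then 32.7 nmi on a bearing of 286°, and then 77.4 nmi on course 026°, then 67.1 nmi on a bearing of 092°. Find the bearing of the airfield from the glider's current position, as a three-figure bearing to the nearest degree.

205°

Leg 1 (323°, 35.4 nmi): east 35.4 sin 323° = -21.30, north 35.4 cos 323° = 28.27
Leg 2 (286°, 32.7 nmi): east 32.7 sin 286° = -31.43, north 32.7 cos 286° = 9.01
Leg 3 (026°, 77.4 nmi): east 77.4 sin 26° = 33.93, north 77.4 cos 26° = 69.57
Leg 4 (092°, 67.1 nmi): east 67.1 sin 92° = 67.06, north 67.1 cos 92° = -2.34
Net displacement: 48.25 east, 104.51 north. Direction back to start is (-48.25, -104.51): bearing = atan2(-48.25, -104.51) mod 360° = 204.78° ≈ 205°.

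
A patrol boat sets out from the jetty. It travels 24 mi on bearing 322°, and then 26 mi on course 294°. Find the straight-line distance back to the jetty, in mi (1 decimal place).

Leg 1 (322°, 24 mi): east 24 sin 322° = -14.78, north 24 cos 322° = 18.91
Leg 2 (294°, 26 mi): east 26 sin 294° = -23.75, north 26 cos 294° = 10.58
Net: -38.53 east, 29.49 north. Distance = √((-38.53)² + (29.49)²) = 48.517 mi.

48.5 mi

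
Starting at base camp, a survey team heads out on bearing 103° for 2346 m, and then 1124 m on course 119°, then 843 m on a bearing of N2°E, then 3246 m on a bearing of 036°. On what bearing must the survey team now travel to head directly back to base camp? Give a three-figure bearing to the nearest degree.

245°

Leg 1 (103°, 2346 m): east 2346 sin 103° = 2285.87, north 2346 cos 103° = -527.74
Leg 2 (119°, 1124 m): east 1124 sin 119° = 983.07, north 1124 cos 119° = -544.93
Leg 3 (N2°E, 843 m): east 843 sin 2° = 29.42, north 843 cos 2° = 842.49
Leg 4 (036°, 3246 m): east 3246 sin 36° = 1907.95, north 3246 cos 36° = 2626.07
Net displacement: 5206.32 east, 2395.89 north. Direction back to start is (-5206.32, -2395.89): bearing = atan2(-5206.32, -2395.89) mod 360° = 245.29° ≈ 245°.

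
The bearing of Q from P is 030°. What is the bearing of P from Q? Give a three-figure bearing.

210°

Back-bearing = 030° + 180° = 210°.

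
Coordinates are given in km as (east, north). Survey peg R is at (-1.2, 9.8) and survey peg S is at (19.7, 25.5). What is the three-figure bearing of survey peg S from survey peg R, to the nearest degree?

053°

Δeast = 19.7 − -1.2 = 20.90; Δnorth = 25.5 − 9.8 = 15.70.
Bearing = atan2(Δeast, Δnorth) mod 360° = 53.09° ≈ 053°.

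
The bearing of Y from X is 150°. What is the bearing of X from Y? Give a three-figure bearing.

330°

Back-bearing = 150° + 180° = 330°.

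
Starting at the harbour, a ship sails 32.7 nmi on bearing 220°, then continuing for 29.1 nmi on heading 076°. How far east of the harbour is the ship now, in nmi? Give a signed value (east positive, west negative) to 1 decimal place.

7.2 nmi

Leg 1 (220°, 32.7 nmi): east 32.7 sin 220° = -21.02, north 32.7 cos 220° = -25.05
Leg 2 (076°, 29.1 nmi): east 29.1 sin 76° = 28.24, north 29.1 cos 76° = 7.04
Net east component: 7.22 nmi.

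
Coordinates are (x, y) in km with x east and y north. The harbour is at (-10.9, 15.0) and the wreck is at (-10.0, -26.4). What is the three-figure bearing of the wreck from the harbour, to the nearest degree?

Δeast = -10.0 − -10.9 = 0.90; Δnorth = -26.4 − 15.0 = -41.40.
Bearing = atan2(Δeast, Δnorth) mod 360° = 178.75° ≈ 179°.

179°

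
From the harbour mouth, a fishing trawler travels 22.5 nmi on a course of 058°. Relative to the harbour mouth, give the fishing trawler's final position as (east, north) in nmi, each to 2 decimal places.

(19.08, 11.92)

Leg 1 (058°, 22.5 nmi): east 22.5 sin 58° = 19.08, north 22.5 cos 58° = 11.92
Summing: 19.08 nmi east, 11.92 nmi north → (19.08, 11.92).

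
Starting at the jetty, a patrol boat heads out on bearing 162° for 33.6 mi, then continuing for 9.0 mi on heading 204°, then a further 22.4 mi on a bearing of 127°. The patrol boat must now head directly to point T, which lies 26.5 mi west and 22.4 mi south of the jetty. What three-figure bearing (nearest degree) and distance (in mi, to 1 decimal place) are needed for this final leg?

Leg 1 (162°, 33.6 mi): east 33.6 sin 162° = 10.38, north 33.6 cos 162° = -31.96
Leg 2 (204°, 9.0 mi): east 9.0 sin 204° = -3.66, north 9.0 cos 204° = -8.22
Leg 3 (127°, 22.4 mi): east 22.4 sin 127° = 17.89, north 22.4 cos 127° = -13.48
Current position: (24.61, -53.66). Target: (-26.5, -22.4). Remaining: Δeast = -51.11, Δnorth = 31.26.
Bearing = atan2(-51.11, 31.26) mod 360° = 301.45°; distance = √((-51.11)² + (31.26)²) = 59.912 mi.

301°, 59.9 mi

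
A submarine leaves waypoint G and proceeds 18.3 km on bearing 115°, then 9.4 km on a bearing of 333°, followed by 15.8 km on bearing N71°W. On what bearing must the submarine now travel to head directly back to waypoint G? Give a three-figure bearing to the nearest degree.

Leg 1 (115°, 18.3 km): east 18.3 sin 115° = 16.59, north 18.3 cos 115° = -7.73
Leg 2 (333°, 9.4 km): east 9.4 sin 333° = -4.27, north 9.4 cos 333° = 8.38
Leg 3 (N71°W, 15.8 km): east 15.8 sin 289° = -14.94, north 15.8 cos 289° = 5.14
Net displacement: -2.62 east, 5.79 north. Direction back to start is (2.62, -5.79): bearing = atan2(2.62, -5.79) mod 360° = 155.63° ≈ 156°.

156°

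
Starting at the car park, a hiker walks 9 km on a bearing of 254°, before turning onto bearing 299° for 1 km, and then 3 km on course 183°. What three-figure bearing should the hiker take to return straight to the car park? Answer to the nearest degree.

Leg 1 (254°, 9 km): east 9 sin 254° = -8.65, north 9 cos 254° = -2.48
Leg 2 (299°, 1 km): east 1 sin 299° = -0.87, north 1 cos 299° = 0.48
Leg 3 (183°, 3 km): east 3 sin 183° = -0.16, north 3 cos 183° = -3.00
Net displacement: -9.68 east, -4.99 north. Direction back to start is (9.68, 4.99): bearing = atan2(9.68, 4.99) mod 360° = 62.73° ≈ 063°.

063°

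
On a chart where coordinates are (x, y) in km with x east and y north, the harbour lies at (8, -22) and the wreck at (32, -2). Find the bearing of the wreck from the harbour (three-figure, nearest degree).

050°

Δeast = 32 − 8 = 24.00; Δnorth = -2 − -22 = 20.00.
Bearing = atan2(Δeast, Δnorth) mod 360° = 50.19° ≈ 050°.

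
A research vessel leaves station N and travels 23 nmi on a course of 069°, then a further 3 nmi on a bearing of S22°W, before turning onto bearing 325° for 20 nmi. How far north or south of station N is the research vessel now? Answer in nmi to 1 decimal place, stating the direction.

21.8 nmi north

Leg 1 (069°, 23 nmi): east 23 sin 69° = 21.47, north 23 cos 69° = 8.24
Leg 2 (S22°W, 3 nmi): east 3 sin 202° = -1.12, north 3 cos 202° = -2.78
Leg 3 (325°, 20 nmi): east 20 sin 325° = -11.47, north 20 cos 325° = 16.38
Net north component: 21.84 nmi.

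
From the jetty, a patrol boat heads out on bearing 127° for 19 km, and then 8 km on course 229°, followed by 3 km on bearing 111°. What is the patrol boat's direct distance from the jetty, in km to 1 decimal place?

21.4 km

Leg 1 (127°, 19 km): east 19 sin 127° = 15.17, north 19 cos 127° = -11.43
Leg 2 (229°, 8 km): east 8 sin 229° = -6.04, north 8 cos 229° = -5.25
Leg 3 (111°, 3 km): east 3 sin 111° = 2.80, north 3 cos 111° = -1.08
Net: 11.94 east, -17.76 north. Distance = √((11.94)² + (-17.76)²) = 21.397 km.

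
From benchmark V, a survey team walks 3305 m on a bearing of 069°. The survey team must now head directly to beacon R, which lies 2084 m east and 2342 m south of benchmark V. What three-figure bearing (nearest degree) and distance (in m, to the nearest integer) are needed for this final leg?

Leg 1 (069°, 3305 m): east 3305 sin 69° = 3085.48, north 3305 cos 69° = 1184.41
Current position: (3085.48, 1184.41). Target: (2084, -2342). Remaining: Δeast = -1001.48, Δnorth = -3526.41.
Bearing = atan2(-1001.48, -3526.41) mod 360° = 195.85°; distance = √((-1001.48)² + (-3526.41)²) = 3665.857 m.

196°, 3666 m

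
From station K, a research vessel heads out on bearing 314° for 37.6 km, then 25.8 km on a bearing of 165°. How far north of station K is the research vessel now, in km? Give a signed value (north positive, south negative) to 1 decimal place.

1.2 km

Leg 1 (314°, 37.6 km): east 37.6 sin 314° = -27.05, north 37.6 cos 314° = 26.12
Leg 2 (165°, 25.8 km): east 25.8 sin 165° = 6.68, north 25.8 cos 165° = -24.92
Net north component: 1.20 km.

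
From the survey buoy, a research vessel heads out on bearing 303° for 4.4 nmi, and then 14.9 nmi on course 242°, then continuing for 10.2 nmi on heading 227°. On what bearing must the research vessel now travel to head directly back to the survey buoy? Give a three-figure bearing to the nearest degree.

Leg 1 (303°, 4.4 nmi): east 4.4 sin 303° = -3.69, north 4.4 cos 303° = 2.40
Leg 2 (242°, 14.9 nmi): east 14.9 sin 242° = -13.16, north 14.9 cos 242° = -7.00
Leg 3 (227°, 10.2 nmi): east 10.2 sin 227° = -7.46, north 10.2 cos 227° = -6.96
Net displacement: -24.31 east, -11.56 north. Direction back to start is (24.31, 11.56): bearing = atan2(24.31, 11.56) mod 360° = 64.57° ≈ 065°.

065°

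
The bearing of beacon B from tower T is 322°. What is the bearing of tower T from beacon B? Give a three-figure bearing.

142°

Back-bearing = 322° − 180° = 142°.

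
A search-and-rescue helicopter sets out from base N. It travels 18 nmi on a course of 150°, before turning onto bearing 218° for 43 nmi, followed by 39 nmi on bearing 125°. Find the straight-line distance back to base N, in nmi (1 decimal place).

73.3 nmi

Leg 1 (150°, 18 nmi): east 18 sin 150° = 9.00, north 18 cos 150° = -15.59
Leg 2 (218°, 43 nmi): east 43 sin 218° = -26.47, north 43 cos 218° = -33.88
Leg 3 (125°, 39 nmi): east 39 sin 125° = 31.95, north 39 cos 125° = -22.37
Net: 14.47 east, -71.84 north. Distance = √((14.47)² + (-71.84)²) = 73.286 nmi.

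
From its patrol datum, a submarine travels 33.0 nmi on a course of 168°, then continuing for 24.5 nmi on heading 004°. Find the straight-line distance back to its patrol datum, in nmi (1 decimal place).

11.6 nmi

Leg 1 (168°, 33.0 nmi): east 33.0 sin 168° = 6.86, north 33.0 cos 168° = -32.28
Leg 2 (004°, 24.5 nmi): east 24.5 sin 4° = 1.71, north 24.5 cos 4° = 24.44
Net: 8.57 east, -7.84 north. Distance = √((8.57)² + (-7.84)²) = 11.614 nmi.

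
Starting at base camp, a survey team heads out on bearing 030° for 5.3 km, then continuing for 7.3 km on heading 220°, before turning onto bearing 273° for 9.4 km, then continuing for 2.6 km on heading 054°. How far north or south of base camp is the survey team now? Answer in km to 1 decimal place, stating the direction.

Leg 1 (030°, 5.3 km): east 5.3 sin 30° = 2.65, north 5.3 cos 30° = 4.59
Leg 2 (220°, 7.3 km): east 7.3 sin 220° = -4.69, north 7.3 cos 220° = -5.59
Leg 3 (273°, 9.4 km): east 9.4 sin 273° = -9.39, north 9.4 cos 273° = 0.49
Leg 4 (054°, 2.6 km): east 2.6 sin 54° = 2.10, north 2.6 cos 54° = 1.53
Net north component: 1.02 km.

1.0 km north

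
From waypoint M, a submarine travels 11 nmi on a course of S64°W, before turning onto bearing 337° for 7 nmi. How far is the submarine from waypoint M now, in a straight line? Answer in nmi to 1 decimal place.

Leg 1 (S64°W, 11 nmi): east 11 sin 244° = -9.89, north 11 cos 244° = -4.82
Leg 2 (337°, 7 nmi): east 7 sin 337° = -2.74, north 7 cos 337° = 6.44
Net: -12.62 east, 1.62 north. Distance = √((-12.62)² + (1.62)²) = 12.726 nmi.

12.7 nmi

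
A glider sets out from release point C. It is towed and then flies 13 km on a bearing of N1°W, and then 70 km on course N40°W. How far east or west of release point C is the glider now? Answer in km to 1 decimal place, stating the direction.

45.2 km west

Leg 1 (N1°W, 13 km): east 13 sin 359° = -0.23, north 13 cos 359° = 13.00
Leg 2 (N40°W, 70 km): east 70 sin 320° = -45.00, north 70 cos 320° = 53.62
Net east component: -45.22 km.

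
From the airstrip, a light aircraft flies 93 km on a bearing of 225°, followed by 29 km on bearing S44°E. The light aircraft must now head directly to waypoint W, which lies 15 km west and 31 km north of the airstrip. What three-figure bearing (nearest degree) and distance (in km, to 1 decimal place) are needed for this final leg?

015°, 121.5 km

Leg 1 (225°, 93 km): east 93 sin 225° = -65.76, north 93 cos 225° = -65.76
Leg 2 (S44°E, 29 km): east 29 sin 136° = 20.15, north 29 cos 136° = -20.86
Current position: (-45.62, -86.62). Target: (-15, 31). Remaining: Δeast = 30.62, Δnorth = 117.62.
Bearing = atan2(30.62, 117.62) mod 360° = 14.59°; distance = √((30.62)² + (117.62)²) = 121.541 km.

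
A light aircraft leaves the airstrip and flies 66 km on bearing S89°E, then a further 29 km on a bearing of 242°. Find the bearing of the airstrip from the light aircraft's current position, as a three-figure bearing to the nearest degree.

Leg 1 (S89°E, 66 km): east 66 sin 91° = 65.99, north 66 cos 91° = -1.15
Leg 2 (242°, 29 km): east 29 sin 242° = -25.61, north 29 cos 242° = -13.61
Net displacement: 40.38 east, -14.77 north. Direction back to start is (-40.38, 14.77): bearing = atan2(-40.38, 14.77) mod 360° = 290.08° ≈ 290°.

290°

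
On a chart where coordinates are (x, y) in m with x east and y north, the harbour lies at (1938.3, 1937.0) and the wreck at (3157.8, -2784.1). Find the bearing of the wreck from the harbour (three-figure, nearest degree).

Δeast = 3157.8 − 1938.3 = 1219.50; Δnorth = -2784.1 − 1937.0 = -4721.10.
Bearing = atan2(Δeast, Δnorth) mod 360° = 165.52° ≈ 166°.

166°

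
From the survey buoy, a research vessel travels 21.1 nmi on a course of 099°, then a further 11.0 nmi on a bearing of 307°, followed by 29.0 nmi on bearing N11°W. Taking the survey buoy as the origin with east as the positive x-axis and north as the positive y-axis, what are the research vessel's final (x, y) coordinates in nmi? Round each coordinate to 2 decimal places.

(6.52, 31.79)

Leg 1 (099°, 21.1 nmi): east 21.1 sin 99° = 20.84, north 21.1 cos 99° = -3.30
Leg 2 (307°, 11.0 nmi): east 11.0 sin 307° = -8.78, north 11.0 cos 307° = 6.62
Leg 3 (N11°W, 29.0 nmi): east 29.0 sin 349° = -5.53, north 29.0 cos 349° = 28.47
Summing: 6.52 nmi east, 31.79 nmi north → (6.52, 31.79).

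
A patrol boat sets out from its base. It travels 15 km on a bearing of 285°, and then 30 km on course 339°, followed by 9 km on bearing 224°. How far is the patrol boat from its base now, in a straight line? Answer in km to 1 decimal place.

Leg 1 (285°, 15 km): east 15 sin 285° = -14.49, north 15 cos 285° = 3.88
Leg 2 (339°, 30 km): east 30 sin 339° = -10.75, north 30 cos 339° = 28.01
Leg 3 (224°, 9 km): east 9 sin 224° = -6.25, north 9 cos 224° = -6.47
Net: -31.49 east, 25.42 north. Distance = √((-31.49)² + (25.42)²) = 40.468 km.

40.5 km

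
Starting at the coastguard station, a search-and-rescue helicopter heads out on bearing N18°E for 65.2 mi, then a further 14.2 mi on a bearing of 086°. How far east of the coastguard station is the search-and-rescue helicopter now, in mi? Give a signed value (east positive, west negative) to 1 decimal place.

34.3 mi

Leg 1 (N18°E, 65.2 mi): east 65.2 sin 18° = 20.15, north 65.2 cos 18° = 62.01
Leg 2 (086°, 14.2 mi): east 14.2 sin 86° = 14.17, north 14.2 cos 86° = 0.99
Net east component: 34.31 mi.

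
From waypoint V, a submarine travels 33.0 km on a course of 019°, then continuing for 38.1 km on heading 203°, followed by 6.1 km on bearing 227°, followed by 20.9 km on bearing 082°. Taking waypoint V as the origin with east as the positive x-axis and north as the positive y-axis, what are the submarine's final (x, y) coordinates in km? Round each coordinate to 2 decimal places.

(12.09, -5.12)

Leg 1 (019°, 33.0 km): east 33.0 sin 19° = 10.74, north 33.0 cos 19° = 31.20
Leg 2 (203°, 38.1 km): east 38.1 sin 203° = -14.89, north 38.1 cos 203° = -35.07
Leg 3 (227°, 6.1 km): east 6.1 sin 227° = -4.46, north 6.1 cos 227° = -4.16
Leg 4 (082°, 20.9 km): east 20.9 sin 82° = 20.70, north 20.9 cos 82° = 2.91
Summing: 12.09 km east, -5.12 km north → (12.09, -5.12).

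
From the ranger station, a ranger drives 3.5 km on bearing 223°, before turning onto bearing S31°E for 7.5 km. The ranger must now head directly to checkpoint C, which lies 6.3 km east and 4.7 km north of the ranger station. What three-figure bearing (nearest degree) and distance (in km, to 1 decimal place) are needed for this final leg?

Leg 1 (223°, 3.5 km): east 3.5 sin 223° = -2.39, north 3.5 cos 223° = -2.56
Leg 2 (S31°E, 7.5 km): east 7.5 sin 149° = 3.86, north 7.5 cos 149° = -6.43
Current position: (1.48, -8.99). Target: (6.3, 4.7). Remaining: Δeast = 4.82, Δnorth = 13.69.
Bearing = atan2(4.82, 13.69) mod 360° = 19.41°; distance = √((4.82)² + (13.69)²) = 14.514 km.

019°, 14.5 km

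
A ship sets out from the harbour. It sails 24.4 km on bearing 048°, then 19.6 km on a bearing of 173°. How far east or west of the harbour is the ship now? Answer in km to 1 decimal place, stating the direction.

Leg 1 (048°, 24.4 km): east 24.4 sin 48° = 18.13, north 24.4 cos 48° = 16.33
Leg 2 (173°, 19.6 km): east 19.6 sin 173° = 2.39, north 19.6 cos 173° = -19.45
Net east component: 20.52 km.

20.5 km east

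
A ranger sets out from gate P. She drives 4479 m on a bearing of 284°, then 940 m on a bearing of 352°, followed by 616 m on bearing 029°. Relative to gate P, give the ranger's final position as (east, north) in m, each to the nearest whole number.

Leg 1 (284°, 4479 m): east 4479 sin 284° = -4345.95, north 4479 cos 284° = 1083.57
Leg 2 (352°, 940 m): east 940 sin 352° = -130.82, north 940 cos 352° = 930.85
Leg 3 (029°, 616 m): east 616 sin 29° = 298.64, north 616 cos 29° = 538.77
Summing: -4178.13 m east, 2553.19 m north → (-4178, 2553).

(-4178, 2553)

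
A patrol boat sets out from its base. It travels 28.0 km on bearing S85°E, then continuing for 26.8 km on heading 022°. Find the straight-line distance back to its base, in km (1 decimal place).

Leg 1 (S85°E, 28.0 km): east 28.0 sin 95° = 27.89, north 28.0 cos 95° = -2.44
Leg 2 (022°, 26.8 km): east 26.8 sin 22° = 10.04, north 26.8 cos 22° = 24.85
Net: 37.93 east, 22.41 north. Distance = √((37.93)² + (22.41)²) = 44.057 km.

44.1 km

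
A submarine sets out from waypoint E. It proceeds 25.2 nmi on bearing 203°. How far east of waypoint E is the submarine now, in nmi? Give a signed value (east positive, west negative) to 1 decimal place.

Leg 1 (203°, 25.2 nmi): east 25.2 sin 203° = -9.85, north 25.2 cos 203° = -23.20
Net east component: -9.85 nmi.

-9.8 nmi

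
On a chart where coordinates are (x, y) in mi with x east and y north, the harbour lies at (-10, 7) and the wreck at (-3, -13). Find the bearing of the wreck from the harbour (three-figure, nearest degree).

161°

Δeast = -3 − -10 = 7.00; Δnorth = -13 − 7 = -20.00.
Bearing = atan2(Δeast, Δnorth) mod 360° = 160.71° ≈ 161°.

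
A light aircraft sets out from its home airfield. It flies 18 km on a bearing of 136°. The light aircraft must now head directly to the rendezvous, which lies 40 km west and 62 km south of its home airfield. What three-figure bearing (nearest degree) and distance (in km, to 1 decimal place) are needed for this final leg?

227°, 71.9 km

Leg 1 (136°, 18 km): east 18 sin 136° = 12.50, north 18 cos 136° = -12.95
Current position: (12.50, -12.95). Target: (-40, -62). Remaining: Δeast = -52.50, Δnorth = -49.05.
Bearing = atan2(-52.50, -49.05) mod 360° = 226.95°; distance = √((-52.50)² + (-49.05)²) = 71.852 km.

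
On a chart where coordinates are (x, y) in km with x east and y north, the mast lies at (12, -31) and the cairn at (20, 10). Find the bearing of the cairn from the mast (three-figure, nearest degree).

011°

Δeast = 20 − 12 = 8.00; Δnorth = 10 − -31 = 41.00.
Bearing = atan2(Δeast, Δnorth) mod 360° = 11.04° ≈ 011°.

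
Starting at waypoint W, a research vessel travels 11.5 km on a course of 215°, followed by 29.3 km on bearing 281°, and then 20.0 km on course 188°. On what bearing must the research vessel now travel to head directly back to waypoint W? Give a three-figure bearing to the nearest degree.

Leg 1 (215°, 11.5 km): east 11.5 sin 215° = -6.60, north 11.5 cos 215° = -9.42
Leg 2 (281°, 29.3 km): east 29.3 sin 281° = -28.76, north 29.3 cos 281° = 5.59
Leg 3 (188°, 20.0 km): east 20.0 sin 188° = -2.78, north 20.0 cos 188° = -19.81
Net displacement: -38.14 east, -23.63 north. Direction back to start is (38.14, 23.63): bearing = atan2(38.14, 23.63) mod 360° = 58.21° ≈ 058°.

058°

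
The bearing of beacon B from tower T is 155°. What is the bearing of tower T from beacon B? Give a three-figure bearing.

335°

Back-bearing = 155° + 180° = 335°.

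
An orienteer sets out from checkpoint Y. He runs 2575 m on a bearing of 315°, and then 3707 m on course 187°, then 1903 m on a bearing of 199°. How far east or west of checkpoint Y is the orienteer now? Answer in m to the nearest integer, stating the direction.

2892 m west

Leg 1 (315°, 2575 m): east 2575 sin 315° = -1820.80, north 2575 cos 315° = 1820.80
Leg 2 (187°, 3707 m): east 3707 sin 187° = -451.77, north 3707 cos 187° = -3679.37
Leg 3 (199°, 1903 m): east 1903 sin 199° = -619.56, north 1903 cos 199° = -1799.32
Net east component: -2892.13 m.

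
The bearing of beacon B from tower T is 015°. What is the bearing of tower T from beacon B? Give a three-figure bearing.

195°

Back-bearing = 015° + 180° = 195°.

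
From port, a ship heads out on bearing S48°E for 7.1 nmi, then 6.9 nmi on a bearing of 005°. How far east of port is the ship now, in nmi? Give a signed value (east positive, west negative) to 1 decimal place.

Leg 1 (S48°E, 7.1 nmi): east 7.1 sin 132° = 5.28, north 7.1 cos 132° = -4.75
Leg 2 (005°, 6.9 nmi): east 6.9 sin 5° = 0.60, north 6.9 cos 5° = 6.87
Net east component: 5.88 nmi.

5.9 nmi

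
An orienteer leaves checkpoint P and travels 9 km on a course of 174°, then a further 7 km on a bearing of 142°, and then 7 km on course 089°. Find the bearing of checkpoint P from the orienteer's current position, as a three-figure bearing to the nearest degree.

320°

Leg 1 (174°, 9 km): east 9 sin 174° = 0.94, north 9 cos 174° = -8.95
Leg 2 (142°, 7 km): east 7 sin 142° = 4.31, north 7 cos 142° = -5.52
Leg 3 (089°, 7 km): east 7 sin 89° = 7.00, north 7 cos 89° = 0.12
Net displacement: 12.25 east, -14.34 north. Direction back to start is (-12.25, 14.34): bearing = atan2(-12.25, 14.34) mod 360° = 319.50° ≈ 320°.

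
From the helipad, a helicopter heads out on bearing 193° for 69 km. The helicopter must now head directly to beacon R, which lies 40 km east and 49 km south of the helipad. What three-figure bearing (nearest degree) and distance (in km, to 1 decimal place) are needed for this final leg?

Leg 1 (193°, 69 km): east 69 sin 193° = -15.52, north 69 cos 193° = -67.23
Current position: (-15.52, -67.23). Target: (40, -49). Remaining: Δeast = 55.52, Δnorth = 18.23.
Bearing = atan2(55.52, 18.23) mod 360° = 71.82°; distance = √((55.52)² + (18.23)²) = 58.438 km.

072°, 58.4 km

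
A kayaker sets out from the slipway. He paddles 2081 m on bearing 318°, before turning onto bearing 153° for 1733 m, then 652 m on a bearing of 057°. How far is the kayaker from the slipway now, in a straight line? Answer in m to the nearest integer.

Leg 1 (318°, 2081 m): east 2081 sin 318° = -1392.46, north 2081 cos 318° = 1546.48
Leg 2 (153°, 1733 m): east 1733 sin 153° = 786.77, north 1733 cos 153° = -1544.11
Leg 3 (057°, 652 m): east 652 sin 57° = 546.81, north 652 cos 57° = 355.10
Net: -58.88 east, 357.47 north. Distance = √((-58.88)² + (357.47)²) = 362.292 m.

362 m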